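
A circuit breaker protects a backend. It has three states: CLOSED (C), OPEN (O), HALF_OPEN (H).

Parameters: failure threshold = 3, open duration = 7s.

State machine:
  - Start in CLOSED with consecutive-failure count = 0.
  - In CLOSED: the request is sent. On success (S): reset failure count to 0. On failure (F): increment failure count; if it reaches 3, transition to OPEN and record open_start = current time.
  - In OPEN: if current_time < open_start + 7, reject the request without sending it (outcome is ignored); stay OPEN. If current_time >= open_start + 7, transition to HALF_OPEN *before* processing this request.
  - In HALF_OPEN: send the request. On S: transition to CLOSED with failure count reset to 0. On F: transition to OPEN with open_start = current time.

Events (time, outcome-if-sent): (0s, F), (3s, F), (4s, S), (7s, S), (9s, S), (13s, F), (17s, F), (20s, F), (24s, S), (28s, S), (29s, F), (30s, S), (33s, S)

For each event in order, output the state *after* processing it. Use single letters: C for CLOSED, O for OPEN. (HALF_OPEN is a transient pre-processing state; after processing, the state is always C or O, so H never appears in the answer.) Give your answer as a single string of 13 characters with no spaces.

Answer: CCCCCCCOOCCCC

Derivation:
State after each event:
  event#1 t=0s outcome=F: state=CLOSED
  event#2 t=3s outcome=F: state=CLOSED
  event#3 t=4s outcome=S: state=CLOSED
  event#4 t=7s outcome=S: state=CLOSED
  event#5 t=9s outcome=S: state=CLOSED
  event#6 t=13s outcome=F: state=CLOSED
  event#7 t=17s outcome=F: state=CLOSED
  event#8 t=20s outcome=F: state=OPEN
  event#9 t=24s outcome=S: state=OPEN
  event#10 t=28s outcome=S: state=CLOSED
  event#11 t=29s outcome=F: state=CLOSED
  event#12 t=30s outcome=S: state=CLOSED
  event#13 t=33s outcome=S: state=CLOSED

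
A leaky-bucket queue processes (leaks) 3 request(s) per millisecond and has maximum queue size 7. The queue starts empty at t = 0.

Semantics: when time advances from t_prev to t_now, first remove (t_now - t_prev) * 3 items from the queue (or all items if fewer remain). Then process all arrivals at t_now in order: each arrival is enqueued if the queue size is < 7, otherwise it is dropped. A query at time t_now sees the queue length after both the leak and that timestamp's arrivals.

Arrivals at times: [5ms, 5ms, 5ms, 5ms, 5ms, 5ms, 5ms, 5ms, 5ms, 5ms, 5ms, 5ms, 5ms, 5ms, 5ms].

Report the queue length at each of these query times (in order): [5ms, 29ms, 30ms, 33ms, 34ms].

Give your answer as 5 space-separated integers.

Queue lengths at query times:
  query t=5ms: backlog = 7
  query t=29ms: backlog = 0
  query t=30ms: backlog = 0
  query t=33ms: backlog = 0
  query t=34ms: backlog = 0

Answer: 7 0 0 0 0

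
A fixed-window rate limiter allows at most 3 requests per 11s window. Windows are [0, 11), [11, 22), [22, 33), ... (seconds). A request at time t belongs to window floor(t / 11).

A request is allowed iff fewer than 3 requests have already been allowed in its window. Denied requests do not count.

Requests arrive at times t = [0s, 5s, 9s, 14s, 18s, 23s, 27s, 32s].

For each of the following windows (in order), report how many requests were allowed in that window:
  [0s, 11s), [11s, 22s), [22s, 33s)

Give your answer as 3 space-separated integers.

Processing requests:
  req#1 t=0s (window 0): ALLOW
  req#2 t=5s (window 0): ALLOW
  req#3 t=9s (window 0): ALLOW
  req#4 t=14s (window 1): ALLOW
  req#5 t=18s (window 1): ALLOW
  req#6 t=23s (window 2): ALLOW
  req#7 t=27s (window 2): ALLOW
  req#8 t=32s (window 2): ALLOW

Allowed counts by window: 3 2 3

Answer: 3 2 3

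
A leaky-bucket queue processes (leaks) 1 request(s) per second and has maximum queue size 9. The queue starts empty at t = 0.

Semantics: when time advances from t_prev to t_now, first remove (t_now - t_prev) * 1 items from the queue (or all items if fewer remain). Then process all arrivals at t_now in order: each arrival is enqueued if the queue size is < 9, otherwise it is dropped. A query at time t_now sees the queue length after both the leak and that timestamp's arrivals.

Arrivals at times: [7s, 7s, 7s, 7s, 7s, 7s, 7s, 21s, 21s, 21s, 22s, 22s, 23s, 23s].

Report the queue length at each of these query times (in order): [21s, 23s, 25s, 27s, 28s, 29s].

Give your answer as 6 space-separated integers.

Answer: 3 5 3 1 0 0

Derivation:
Queue lengths at query times:
  query t=21s: backlog = 3
  query t=23s: backlog = 5
  query t=25s: backlog = 3
  query t=27s: backlog = 1
  query t=28s: backlog = 0
  query t=29s: backlog = 0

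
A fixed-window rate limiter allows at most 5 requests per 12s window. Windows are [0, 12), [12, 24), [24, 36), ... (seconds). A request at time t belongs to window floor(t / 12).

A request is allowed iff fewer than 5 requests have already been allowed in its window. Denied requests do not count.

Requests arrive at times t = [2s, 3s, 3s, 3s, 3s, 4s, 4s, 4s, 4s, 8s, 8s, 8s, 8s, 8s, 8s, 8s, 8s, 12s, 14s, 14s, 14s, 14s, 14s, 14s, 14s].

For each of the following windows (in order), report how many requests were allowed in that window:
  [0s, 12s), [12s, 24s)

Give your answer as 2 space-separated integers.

Answer: 5 5

Derivation:
Processing requests:
  req#1 t=2s (window 0): ALLOW
  req#2 t=3s (window 0): ALLOW
  req#3 t=3s (window 0): ALLOW
  req#4 t=3s (window 0): ALLOW
  req#5 t=3s (window 0): ALLOW
  req#6 t=4s (window 0): DENY
  req#7 t=4s (window 0): DENY
  req#8 t=4s (window 0): DENY
  req#9 t=4s (window 0): DENY
  req#10 t=8s (window 0): DENY
  req#11 t=8s (window 0): DENY
  req#12 t=8s (window 0): DENY
  req#13 t=8s (window 0): DENY
  req#14 t=8s (window 0): DENY
  req#15 t=8s (window 0): DENY
  req#16 t=8s (window 0): DENY
  req#17 t=8s (window 0): DENY
  req#18 t=12s (window 1): ALLOW
  req#19 t=14s (window 1): ALLOW
  req#20 t=14s (window 1): ALLOW
  req#21 t=14s (window 1): ALLOW
  req#22 t=14s (window 1): ALLOW
  req#23 t=14s (window 1): DENY
  req#24 t=14s (window 1): DENY
  req#25 t=14s (window 1): DENY

Allowed counts by window: 5 5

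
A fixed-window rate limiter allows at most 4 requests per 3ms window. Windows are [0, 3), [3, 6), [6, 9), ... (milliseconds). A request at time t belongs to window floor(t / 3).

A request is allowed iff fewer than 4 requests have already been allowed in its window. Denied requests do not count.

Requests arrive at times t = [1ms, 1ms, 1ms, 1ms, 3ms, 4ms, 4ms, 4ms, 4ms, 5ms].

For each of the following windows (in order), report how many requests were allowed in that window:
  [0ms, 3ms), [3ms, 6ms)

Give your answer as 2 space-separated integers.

Processing requests:
  req#1 t=1ms (window 0): ALLOW
  req#2 t=1ms (window 0): ALLOW
  req#3 t=1ms (window 0): ALLOW
  req#4 t=1ms (window 0): ALLOW
  req#5 t=3ms (window 1): ALLOW
  req#6 t=4ms (window 1): ALLOW
  req#7 t=4ms (window 1): ALLOW
  req#8 t=4ms (window 1): ALLOW
  req#9 t=4ms (window 1): DENY
  req#10 t=5ms (window 1): DENY

Allowed counts by window: 4 4

Answer: 4 4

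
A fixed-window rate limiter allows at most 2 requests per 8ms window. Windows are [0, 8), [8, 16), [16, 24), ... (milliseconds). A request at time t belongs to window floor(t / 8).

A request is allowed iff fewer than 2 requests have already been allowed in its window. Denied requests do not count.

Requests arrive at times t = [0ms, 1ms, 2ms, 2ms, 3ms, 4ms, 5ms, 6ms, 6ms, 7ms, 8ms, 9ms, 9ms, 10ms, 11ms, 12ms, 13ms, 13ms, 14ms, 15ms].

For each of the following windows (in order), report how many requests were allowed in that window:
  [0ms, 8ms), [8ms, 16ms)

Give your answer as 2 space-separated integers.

Answer: 2 2

Derivation:
Processing requests:
  req#1 t=0ms (window 0): ALLOW
  req#2 t=1ms (window 0): ALLOW
  req#3 t=2ms (window 0): DENY
  req#4 t=2ms (window 0): DENY
  req#5 t=3ms (window 0): DENY
  req#6 t=4ms (window 0): DENY
  req#7 t=5ms (window 0): DENY
  req#8 t=6ms (window 0): DENY
  req#9 t=6ms (window 0): DENY
  req#10 t=7ms (window 0): DENY
  req#11 t=8ms (window 1): ALLOW
  req#12 t=9ms (window 1): ALLOW
  req#13 t=9ms (window 1): DENY
  req#14 t=10ms (window 1): DENY
  req#15 t=11ms (window 1): DENY
  req#16 t=12ms (window 1): DENY
  req#17 t=13ms (window 1): DENY
  req#18 t=13ms (window 1): DENY
  req#19 t=14ms (window 1): DENY
  req#20 t=15ms (window 1): DENY

Allowed counts by window: 2 2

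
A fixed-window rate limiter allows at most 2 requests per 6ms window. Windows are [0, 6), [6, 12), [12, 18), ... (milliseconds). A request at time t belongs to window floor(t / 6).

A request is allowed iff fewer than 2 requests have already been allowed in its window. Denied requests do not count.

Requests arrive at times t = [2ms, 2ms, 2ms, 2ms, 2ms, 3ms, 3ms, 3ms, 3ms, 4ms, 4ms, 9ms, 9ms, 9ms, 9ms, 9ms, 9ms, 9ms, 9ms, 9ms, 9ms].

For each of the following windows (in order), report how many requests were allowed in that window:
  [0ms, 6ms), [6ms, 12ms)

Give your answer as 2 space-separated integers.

Answer: 2 2

Derivation:
Processing requests:
  req#1 t=2ms (window 0): ALLOW
  req#2 t=2ms (window 0): ALLOW
  req#3 t=2ms (window 0): DENY
  req#4 t=2ms (window 0): DENY
  req#5 t=2ms (window 0): DENY
  req#6 t=3ms (window 0): DENY
  req#7 t=3ms (window 0): DENY
  req#8 t=3ms (window 0): DENY
  req#9 t=3ms (window 0): DENY
  req#10 t=4ms (window 0): DENY
  req#11 t=4ms (window 0): DENY
  req#12 t=9ms (window 1): ALLOW
  req#13 t=9ms (window 1): ALLOW
  req#14 t=9ms (window 1): DENY
  req#15 t=9ms (window 1): DENY
  req#16 t=9ms (window 1): DENY
  req#17 t=9ms (window 1): DENY
  req#18 t=9ms (window 1): DENY
  req#19 t=9ms (window 1): DENY
  req#20 t=9ms (window 1): DENY
  req#21 t=9ms (window 1): DENY

Allowed counts by window: 2 2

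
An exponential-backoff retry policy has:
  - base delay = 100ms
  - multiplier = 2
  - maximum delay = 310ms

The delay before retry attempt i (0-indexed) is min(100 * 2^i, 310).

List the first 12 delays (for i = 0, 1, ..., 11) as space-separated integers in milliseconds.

Answer: 100 200 310 310 310 310 310 310 310 310 310 310

Derivation:
Computing each delay:
  i=0: min(100*2^0, 310) = 100
  i=1: min(100*2^1, 310) = 200
  i=2: min(100*2^2, 310) = 310
  i=3: min(100*2^3, 310) = 310
  i=4: min(100*2^4, 310) = 310
  i=5: min(100*2^5, 310) = 310
  i=6: min(100*2^6, 310) = 310
  i=7: min(100*2^7, 310) = 310
  i=8: min(100*2^8, 310) = 310
  i=9: min(100*2^9, 310) = 310
  i=10: min(100*2^10, 310) = 310
  i=11: min(100*2^11, 310) = 310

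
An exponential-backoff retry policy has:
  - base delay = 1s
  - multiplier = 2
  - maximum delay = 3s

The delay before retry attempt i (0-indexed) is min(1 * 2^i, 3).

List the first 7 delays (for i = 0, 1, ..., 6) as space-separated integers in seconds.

Answer: 1 2 3 3 3 3 3

Derivation:
Computing each delay:
  i=0: min(1*2^0, 3) = 1
  i=1: min(1*2^1, 3) = 2
  i=2: min(1*2^2, 3) = 3
  i=3: min(1*2^3, 3) = 3
  i=4: min(1*2^4, 3) = 3
  i=5: min(1*2^5, 3) = 3
  i=6: min(1*2^6, 3) = 3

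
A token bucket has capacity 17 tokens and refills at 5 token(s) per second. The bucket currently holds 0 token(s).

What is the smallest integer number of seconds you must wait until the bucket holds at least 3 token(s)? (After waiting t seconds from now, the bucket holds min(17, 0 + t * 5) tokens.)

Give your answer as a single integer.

Need 0 + t * 5 >= 3, so t >= 3/5.
Smallest integer t = ceil(3/5) = 1.

Answer: 1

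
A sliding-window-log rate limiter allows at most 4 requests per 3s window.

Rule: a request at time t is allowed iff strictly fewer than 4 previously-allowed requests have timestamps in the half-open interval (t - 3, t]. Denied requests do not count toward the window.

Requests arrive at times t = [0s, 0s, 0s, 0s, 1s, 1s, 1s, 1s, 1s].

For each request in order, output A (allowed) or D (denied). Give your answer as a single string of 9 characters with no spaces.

Answer: AAAADDDDD

Derivation:
Tracking allowed requests in the window:
  req#1 t=0s: ALLOW
  req#2 t=0s: ALLOW
  req#3 t=0s: ALLOW
  req#4 t=0s: ALLOW
  req#5 t=1s: DENY
  req#6 t=1s: DENY
  req#7 t=1s: DENY
  req#8 t=1s: DENY
  req#9 t=1s: DENY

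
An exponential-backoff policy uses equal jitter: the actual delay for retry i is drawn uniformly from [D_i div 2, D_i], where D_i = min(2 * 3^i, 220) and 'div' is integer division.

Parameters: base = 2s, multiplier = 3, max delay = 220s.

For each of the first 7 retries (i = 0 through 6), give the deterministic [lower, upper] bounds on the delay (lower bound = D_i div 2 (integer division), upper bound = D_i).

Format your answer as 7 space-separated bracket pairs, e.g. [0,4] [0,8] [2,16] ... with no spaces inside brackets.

Answer: [1,2] [3,6] [9,18] [27,54] [81,162] [110,220] [110,220]

Derivation:
Computing bounds per retry:
  i=0: D_i=min(2*3^0,220)=2, bounds=[1,2]
  i=1: D_i=min(2*3^1,220)=6, bounds=[3,6]
  i=2: D_i=min(2*3^2,220)=18, bounds=[9,18]
  i=3: D_i=min(2*3^3,220)=54, bounds=[27,54]
  i=4: D_i=min(2*3^4,220)=162, bounds=[81,162]
  i=5: D_i=min(2*3^5,220)=220, bounds=[110,220]
  i=6: D_i=min(2*3^6,220)=220, bounds=[110,220]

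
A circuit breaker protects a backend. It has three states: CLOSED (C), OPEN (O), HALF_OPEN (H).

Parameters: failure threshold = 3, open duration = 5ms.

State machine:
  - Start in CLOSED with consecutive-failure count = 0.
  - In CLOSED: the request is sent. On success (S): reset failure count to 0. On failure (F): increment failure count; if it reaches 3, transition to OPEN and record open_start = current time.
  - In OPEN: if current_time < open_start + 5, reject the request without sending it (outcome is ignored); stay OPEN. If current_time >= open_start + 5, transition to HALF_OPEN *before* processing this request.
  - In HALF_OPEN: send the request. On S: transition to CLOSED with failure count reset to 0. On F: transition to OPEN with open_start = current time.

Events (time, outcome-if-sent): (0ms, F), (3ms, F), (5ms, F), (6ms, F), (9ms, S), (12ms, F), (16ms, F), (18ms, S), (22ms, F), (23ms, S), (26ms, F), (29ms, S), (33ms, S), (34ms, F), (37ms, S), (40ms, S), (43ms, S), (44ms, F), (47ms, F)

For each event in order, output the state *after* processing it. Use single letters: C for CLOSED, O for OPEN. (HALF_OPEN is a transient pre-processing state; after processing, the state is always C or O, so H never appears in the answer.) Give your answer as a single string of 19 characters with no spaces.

State after each event:
  event#1 t=0ms outcome=F: state=CLOSED
  event#2 t=3ms outcome=F: state=CLOSED
  event#3 t=5ms outcome=F: state=OPEN
  event#4 t=6ms outcome=F: state=OPEN
  event#5 t=9ms outcome=S: state=OPEN
  event#6 t=12ms outcome=F: state=OPEN
  event#7 t=16ms outcome=F: state=OPEN
  event#8 t=18ms outcome=S: state=CLOSED
  event#9 t=22ms outcome=F: state=CLOSED
  event#10 t=23ms outcome=S: state=CLOSED
  event#11 t=26ms outcome=F: state=CLOSED
  event#12 t=29ms outcome=S: state=CLOSED
  event#13 t=33ms outcome=S: state=CLOSED
  event#14 t=34ms outcome=F: state=CLOSED
  event#15 t=37ms outcome=S: state=CLOSED
  event#16 t=40ms outcome=S: state=CLOSED
  event#17 t=43ms outcome=S: state=CLOSED
  event#18 t=44ms outcome=F: state=CLOSED
  event#19 t=47ms outcome=F: state=CLOSED

Answer: CCOOOOOCCCCCCCCCCCC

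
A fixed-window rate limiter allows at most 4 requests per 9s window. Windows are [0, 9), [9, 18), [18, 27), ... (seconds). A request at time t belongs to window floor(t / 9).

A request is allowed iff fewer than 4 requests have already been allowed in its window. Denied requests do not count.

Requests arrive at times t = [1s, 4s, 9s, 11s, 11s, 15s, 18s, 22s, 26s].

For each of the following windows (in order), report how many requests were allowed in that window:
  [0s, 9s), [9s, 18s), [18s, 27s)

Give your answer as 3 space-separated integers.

Answer: 2 4 3

Derivation:
Processing requests:
  req#1 t=1s (window 0): ALLOW
  req#2 t=4s (window 0): ALLOW
  req#3 t=9s (window 1): ALLOW
  req#4 t=11s (window 1): ALLOW
  req#5 t=11s (window 1): ALLOW
  req#6 t=15s (window 1): ALLOW
  req#7 t=18s (window 2): ALLOW
  req#8 t=22s (window 2): ALLOW
  req#9 t=26s (window 2): ALLOW

Allowed counts by window: 2 4 3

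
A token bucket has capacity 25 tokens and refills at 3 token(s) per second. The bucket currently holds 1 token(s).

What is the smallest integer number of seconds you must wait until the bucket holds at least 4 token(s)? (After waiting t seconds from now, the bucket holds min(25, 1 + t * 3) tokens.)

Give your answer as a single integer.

Answer: 1

Derivation:
Need 1 + t * 3 >= 4, so t >= 3/3.
Smallest integer t = ceil(3/3) = 1.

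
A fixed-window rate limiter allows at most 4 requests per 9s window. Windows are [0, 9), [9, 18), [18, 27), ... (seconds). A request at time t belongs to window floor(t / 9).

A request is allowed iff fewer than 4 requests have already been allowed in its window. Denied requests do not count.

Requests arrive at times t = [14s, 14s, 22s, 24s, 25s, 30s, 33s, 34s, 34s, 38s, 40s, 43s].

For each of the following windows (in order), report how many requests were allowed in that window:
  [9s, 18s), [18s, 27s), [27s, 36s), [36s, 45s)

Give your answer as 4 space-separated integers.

Processing requests:
  req#1 t=14s (window 1): ALLOW
  req#2 t=14s (window 1): ALLOW
  req#3 t=22s (window 2): ALLOW
  req#4 t=24s (window 2): ALLOW
  req#5 t=25s (window 2): ALLOW
  req#6 t=30s (window 3): ALLOW
  req#7 t=33s (window 3): ALLOW
  req#8 t=34s (window 3): ALLOW
  req#9 t=34s (window 3): ALLOW
  req#10 t=38s (window 4): ALLOW
  req#11 t=40s (window 4): ALLOW
  req#12 t=43s (window 4): ALLOW

Allowed counts by window: 2 3 4 3

Answer: 2 3 4 3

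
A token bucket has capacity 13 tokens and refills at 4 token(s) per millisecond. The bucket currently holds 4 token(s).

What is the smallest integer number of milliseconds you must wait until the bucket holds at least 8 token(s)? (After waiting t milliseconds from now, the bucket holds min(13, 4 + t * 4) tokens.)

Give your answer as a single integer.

Need 4 + t * 4 >= 8, so t >= 4/4.
Smallest integer t = ceil(4/4) = 1.

Answer: 1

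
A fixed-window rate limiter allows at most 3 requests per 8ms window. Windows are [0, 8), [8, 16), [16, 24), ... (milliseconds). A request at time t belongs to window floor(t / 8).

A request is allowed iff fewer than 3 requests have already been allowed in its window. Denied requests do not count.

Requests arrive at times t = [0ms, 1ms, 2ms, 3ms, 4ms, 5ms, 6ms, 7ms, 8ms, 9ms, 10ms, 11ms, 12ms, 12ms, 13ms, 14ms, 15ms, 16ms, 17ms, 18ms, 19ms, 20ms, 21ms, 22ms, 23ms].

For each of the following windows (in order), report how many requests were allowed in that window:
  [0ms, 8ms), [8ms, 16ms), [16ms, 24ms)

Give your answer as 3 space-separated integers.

Processing requests:
  req#1 t=0ms (window 0): ALLOW
  req#2 t=1ms (window 0): ALLOW
  req#3 t=2ms (window 0): ALLOW
  req#4 t=3ms (window 0): DENY
  req#5 t=4ms (window 0): DENY
  req#6 t=5ms (window 0): DENY
  req#7 t=6ms (window 0): DENY
  req#8 t=7ms (window 0): DENY
  req#9 t=8ms (window 1): ALLOW
  req#10 t=9ms (window 1): ALLOW
  req#11 t=10ms (window 1): ALLOW
  req#12 t=11ms (window 1): DENY
  req#13 t=12ms (window 1): DENY
  req#14 t=12ms (window 1): DENY
  req#15 t=13ms (window 1): DENY
  req#16 t=14ms (window 1): DENY
  req#17 t=15ms (window 1): DENY
  req#18 t=16ms (window 2): ALLOW
  req#19 t=17ms (window 2): ALLOW
  req#20 t=18ms (window 2): ALLOW
  req#21 t=19ms (window 2): DENY
  req#22 t=20ms (window 2): DENY
  req#23 t=21ms (window 2): DENY
  req#24 t=22ms (window 2): DENY
  req#25 t=23ms (window 2): DENY

Allowed counts by window: 3 3 3

Answer: 3 3 3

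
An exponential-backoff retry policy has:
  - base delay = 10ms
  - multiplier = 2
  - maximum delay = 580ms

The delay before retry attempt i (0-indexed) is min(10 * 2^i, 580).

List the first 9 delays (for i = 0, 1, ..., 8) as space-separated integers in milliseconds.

Computing each delay:
  i=0: min(10*2^0, 580) = 10
  i=1: min(10*2^1, 580) = 20
  i=2: min(10*2^2, 580) = 40
  i=3: min(10*2^3, 580) = 80
  i=4: min(10*2^4, 580) = 160
  i=5: min(10*2^5, 580) = 320
  i=6: min(10*2^6, 580) = 580
  i=7: min(10*2^7, 580) = 580
  i=8: min(10*2^8, 580) = 580

Answer: 10 20 40 80 160 320 580 580 580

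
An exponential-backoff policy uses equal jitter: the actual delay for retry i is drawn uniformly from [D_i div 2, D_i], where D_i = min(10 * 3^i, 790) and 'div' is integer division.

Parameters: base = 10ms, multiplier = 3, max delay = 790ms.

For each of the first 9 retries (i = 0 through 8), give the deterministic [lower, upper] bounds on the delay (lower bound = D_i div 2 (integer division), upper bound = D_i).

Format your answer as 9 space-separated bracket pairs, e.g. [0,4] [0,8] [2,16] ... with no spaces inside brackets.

Computing bounds per retry:
  i=0: D_i=min(10*3^0,790)=10, bounds=[5,10]
  i=1: D_i=min(10*3^1,790)=30, bounds=[15,30]
  i=2: D_i=min(10*3^2,790)=90, bounds=[45,90]
  i=3: D_i=min(10*3^3,790)=270, bounds=[135,270]
  i=4: D_i=min(10*3^4,790)=790, bounds=[395,790]
  i=5: D_i=min(10*3^5,790)=790, bounds=[395,790]
  i=6: D_i=min(10*3^6,790)=790, bounds=[395,790]
  i=7: D_i=min(10*3^7,790)=790, bounds=[395,790]
  i=8: D_i=min(10*3^8,790)=790, bounds=[395,790]

Answer: [5,10] [15,30] [45,90] [135,270] [395,790] [395,790] [395,790] [395,790] [395,790]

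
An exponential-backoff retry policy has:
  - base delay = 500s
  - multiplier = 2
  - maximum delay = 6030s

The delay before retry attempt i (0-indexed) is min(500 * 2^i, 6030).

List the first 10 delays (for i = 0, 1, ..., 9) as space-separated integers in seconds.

Computing each delay:
  i=0: min(500*2^0, 6030) = 500
  i=1: min(500*2^1, 6030) = 1000
  i=2: min(500*2^2, 6030) = 2000
  i=3: min(500*2^3, 6030) = 4000
  i=4: min(500*2^4, 6030) = 6030
  i=5: min(500*2^5, 6030) = 6030
  i=6: min(500*2^6, 6030) = 6030
  i=7: min(500*2^7, 6030) = 6030
  i=8: min(500*2^8, 6030) = 6030
  i=9: min(500*2^9, 6030) = 6030

Answer: 500 1000 2000 4000 6030 6030 6030 6030 6030 6030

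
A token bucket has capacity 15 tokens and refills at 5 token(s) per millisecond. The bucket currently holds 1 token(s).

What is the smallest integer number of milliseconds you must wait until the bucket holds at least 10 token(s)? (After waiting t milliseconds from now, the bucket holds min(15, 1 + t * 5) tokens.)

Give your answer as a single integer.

Need 1 + t * 5 >= 10, so t >= 9/5.
Smallest integer t = ceil(9/5) = 2.

Answer: 2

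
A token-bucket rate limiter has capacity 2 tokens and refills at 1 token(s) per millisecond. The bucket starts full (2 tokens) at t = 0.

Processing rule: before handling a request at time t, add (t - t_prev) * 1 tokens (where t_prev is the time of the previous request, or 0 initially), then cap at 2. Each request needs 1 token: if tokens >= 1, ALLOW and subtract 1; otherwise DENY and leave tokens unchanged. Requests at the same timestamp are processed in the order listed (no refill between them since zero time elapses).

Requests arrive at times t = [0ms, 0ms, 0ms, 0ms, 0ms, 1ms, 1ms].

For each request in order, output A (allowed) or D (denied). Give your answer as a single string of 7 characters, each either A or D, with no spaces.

Answer: AADDDAD

Derivation:
Simulating step by step:
  req#1 t=0ms: ALLOW
  req#2 t=0ms: ALLOW
  req#3 t=0ms: DENY
  req#4 t=0ms: DENY
  req#5 t=0ms: DENY
  req#6 t=1ms: ALLOW
  req#7 t=1ms: DENY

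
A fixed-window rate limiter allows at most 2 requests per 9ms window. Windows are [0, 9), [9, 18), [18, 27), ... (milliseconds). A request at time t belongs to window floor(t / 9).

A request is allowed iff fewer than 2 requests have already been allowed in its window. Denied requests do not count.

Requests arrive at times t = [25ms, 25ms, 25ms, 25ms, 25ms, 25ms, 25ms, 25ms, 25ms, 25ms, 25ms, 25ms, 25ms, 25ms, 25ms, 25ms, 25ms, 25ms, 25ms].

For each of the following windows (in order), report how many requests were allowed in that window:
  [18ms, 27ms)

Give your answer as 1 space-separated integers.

Processing requests:
  req#1 t=25ms (window 2): ALLOW
  req#2 t=25ms (window 2): ALLOW
  req#3 t=25ms (window 2): DENY
  req#4 t=25ms (window 2): DENY
  req#5 t=25ms (window 2): DENY
  req#6 t=25ms (window 2): DENY
  req#7 t=25ms (window 2): DENY
  req#8 t=25ms (window 2): DENY
  req#9 t=25ms (window 2): DENY
  req#10 t=25ms (window 2): DENY
  req#11 t=25ms (window 2): DENY
  req#12 t=25ms (window 2): DENY
  req#13 t=25ms (window 2): DENY
  req#14 t=25ms (window 2): DENY
  req#15 t=25ms (window 2): DENY
  req#16 t=25ms (window 2): DENY
  req#17 t=25ms (window 2): DENY
  req#18 t=25ms (window 2): DENY
  req#19 t=25ms (window 2): DENY

Allowed counts by window: 2

Answer: 2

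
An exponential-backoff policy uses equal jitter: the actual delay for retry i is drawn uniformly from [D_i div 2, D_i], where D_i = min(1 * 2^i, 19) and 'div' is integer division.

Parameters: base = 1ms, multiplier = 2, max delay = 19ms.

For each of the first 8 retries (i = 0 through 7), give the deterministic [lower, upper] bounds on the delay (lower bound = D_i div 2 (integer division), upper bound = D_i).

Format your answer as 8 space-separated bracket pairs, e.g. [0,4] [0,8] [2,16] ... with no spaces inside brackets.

Computing bounds per retry:
  i=0: D_i=min(1*2^0,19)=1, bounds=[0,1]
  i=1: D_i=min(1*2^1,19)=2, bounds=[1,2]
  i=2: D_i=min(1*2^2,19)=4, bounds=[2,4]
  i=3: D_i=min(1*2^3,19)=8, bounds=[4,8]
  i=4: D_i=min(1*2^4,19)=16, bounds=[8,16]
  i=5: D_i=min(1*2^5,19)=19, bounds=[9,19]
  i=6: D_i=min(1*2^6,19)=19, bounds=[9,19]
  i=7: D_i=min(1*2^7,19)=19, bounds=[9,19]

Answer: [0,1] [1,2] [2,4] [4,8] [8,16] [9,19] [9,19] [9,19]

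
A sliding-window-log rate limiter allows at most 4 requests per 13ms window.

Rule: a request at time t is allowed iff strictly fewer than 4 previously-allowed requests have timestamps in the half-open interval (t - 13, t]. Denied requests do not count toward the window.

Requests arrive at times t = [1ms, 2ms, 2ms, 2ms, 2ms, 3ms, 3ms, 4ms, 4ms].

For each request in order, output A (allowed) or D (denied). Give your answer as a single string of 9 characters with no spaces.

Tracking allowed requests in the window:
  req#1 t=1ms: ALLOW
  req#2 t=2ms: ALLOW
  req#3 t=2ms: ALLOW
  req#4 t=2ms: ALLOW
  req#5 t=2ms: DENY
  req#6 t=3ms: DENY
  req#7 t=3ms: DENY
  req#8 t=4ms: DENY
  req#9 t=4ms: DENY

Answer: AAAADDDDD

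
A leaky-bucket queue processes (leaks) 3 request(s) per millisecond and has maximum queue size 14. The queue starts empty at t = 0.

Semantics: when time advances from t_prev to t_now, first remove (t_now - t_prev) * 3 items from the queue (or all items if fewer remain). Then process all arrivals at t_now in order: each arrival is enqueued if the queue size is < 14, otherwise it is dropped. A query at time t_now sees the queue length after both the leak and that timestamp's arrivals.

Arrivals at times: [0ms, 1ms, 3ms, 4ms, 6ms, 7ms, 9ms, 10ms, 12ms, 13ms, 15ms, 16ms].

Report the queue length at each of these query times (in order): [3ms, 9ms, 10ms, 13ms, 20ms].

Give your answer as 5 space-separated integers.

Queue lengths at query times:
  query t=3ms: backlog = 1
  query t=9ms: backlog = 1
  query t=10ms: backlog = 1
  query t=13ms: backlog = 1
  query t=20ms: backlog = 0

Answer: 1 1 1 1 0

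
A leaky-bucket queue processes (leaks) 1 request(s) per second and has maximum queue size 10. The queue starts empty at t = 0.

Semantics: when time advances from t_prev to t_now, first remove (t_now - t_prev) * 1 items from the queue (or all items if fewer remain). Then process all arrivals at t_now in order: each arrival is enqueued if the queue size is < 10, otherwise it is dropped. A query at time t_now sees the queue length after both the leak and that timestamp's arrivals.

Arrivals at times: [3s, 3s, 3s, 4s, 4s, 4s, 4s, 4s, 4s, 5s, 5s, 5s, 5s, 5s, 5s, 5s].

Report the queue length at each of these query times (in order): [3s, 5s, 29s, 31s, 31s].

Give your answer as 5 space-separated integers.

Queue lengths at query times:
  query t=3s: backlog = 3
  query t=5s: backlog = 10
  query t=29s: backlog = 0
  query t=31s: backlog = 0
  query t=31s: backlog = 0

Answer: 3 10 0 0 0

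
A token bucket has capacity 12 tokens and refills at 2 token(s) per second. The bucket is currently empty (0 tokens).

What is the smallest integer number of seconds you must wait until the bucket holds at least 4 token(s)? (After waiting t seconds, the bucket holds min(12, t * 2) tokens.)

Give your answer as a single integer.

Answer: 2

Derivation:
Need t * 2 >= 4, so t >= 4/2.
Smallest integer t = ceil(4/2) = 2.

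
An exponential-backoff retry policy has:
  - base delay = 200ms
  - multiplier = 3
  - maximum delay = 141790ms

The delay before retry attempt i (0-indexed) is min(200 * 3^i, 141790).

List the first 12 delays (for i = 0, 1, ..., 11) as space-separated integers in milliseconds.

Answer: 200 600 1800 5400 16200 48600 141790 141790 141790 141790 141790 141790

Derivation:
Computing each delay:
  i=0: min(200*3^0, 141790) = 200
  i=1: min(200*3^1, 141790) = 600
  i=2: min(200*3^2, 141790) = 1800
  i=3: min(200*3^3, 141790) = 5400
  i=4: min(200*3^4, 141790) = 16200
  i=5: min(200*3^5, 141790) = 48600
  i=6: min(200*3^6, 141790) = 141790
  i=7: min(200*3^7, 141790) = 141790
  i=8: min(200*3^8, 141790) = 141790
  i=9: min(200*3^9, 141790) = 141790
  i=10: min(200*3^10, 141790) = 141790
  i=11: min(200*3^11, 141790) = 141790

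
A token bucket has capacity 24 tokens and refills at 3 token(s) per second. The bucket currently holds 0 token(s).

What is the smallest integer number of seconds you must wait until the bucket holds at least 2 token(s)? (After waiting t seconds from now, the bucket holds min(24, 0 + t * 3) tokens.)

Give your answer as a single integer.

Answer: 1

Derivation:
Need 0 + t * 3 >= 2, so t >= 2/3.
Smallest integer t = ceil(2/3) = 1.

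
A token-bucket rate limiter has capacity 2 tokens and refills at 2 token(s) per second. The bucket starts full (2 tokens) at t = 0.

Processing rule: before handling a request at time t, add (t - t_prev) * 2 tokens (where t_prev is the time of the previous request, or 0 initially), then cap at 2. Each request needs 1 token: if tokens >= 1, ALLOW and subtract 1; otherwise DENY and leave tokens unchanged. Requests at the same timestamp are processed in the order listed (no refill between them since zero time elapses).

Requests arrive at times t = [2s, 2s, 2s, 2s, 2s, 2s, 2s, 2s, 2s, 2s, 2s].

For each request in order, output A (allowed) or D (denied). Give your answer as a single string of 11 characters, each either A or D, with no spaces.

Answer: AADDDDDDDDD

Derivation:
Simulating step by step:
  req#1 t=2s: ALLOW
  req#2 t=2s: ALLOW
  req#3 t=2s: DENY
  req#4 t=2s: DENY
  req#5 t=2s: DENY
  req#6 t=2s: DENY
  req#7 t=2s: DENY
  req#8 t=2s: DENY
  req#9 t=2s: DENY
  req#10 t=2s: DENY
  req#11 t=2s: DENY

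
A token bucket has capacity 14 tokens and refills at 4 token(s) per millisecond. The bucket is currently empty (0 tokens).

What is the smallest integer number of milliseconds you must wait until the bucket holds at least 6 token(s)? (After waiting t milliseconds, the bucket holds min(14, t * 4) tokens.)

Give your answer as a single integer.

Need t * 4 >= 6, so t >= 6/4.
Smallest integer t = ceil(6/4) = 2.

Answer: 2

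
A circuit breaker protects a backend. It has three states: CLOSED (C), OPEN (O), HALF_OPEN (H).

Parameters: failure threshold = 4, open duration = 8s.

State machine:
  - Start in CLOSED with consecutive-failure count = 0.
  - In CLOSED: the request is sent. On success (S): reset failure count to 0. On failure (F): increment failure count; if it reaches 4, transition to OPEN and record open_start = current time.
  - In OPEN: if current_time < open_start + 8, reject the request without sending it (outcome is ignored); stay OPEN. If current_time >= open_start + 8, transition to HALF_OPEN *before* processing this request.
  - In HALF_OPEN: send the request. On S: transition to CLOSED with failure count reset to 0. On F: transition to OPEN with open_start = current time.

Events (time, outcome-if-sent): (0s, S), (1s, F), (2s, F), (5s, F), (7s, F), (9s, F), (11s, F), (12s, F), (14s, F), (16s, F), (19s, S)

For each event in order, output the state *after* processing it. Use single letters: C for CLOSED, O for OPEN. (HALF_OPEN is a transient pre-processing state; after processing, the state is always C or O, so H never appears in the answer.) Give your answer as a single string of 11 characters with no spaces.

State after each event:
  event#1 t=0s outcome=S: state=CLOSED
  event#2 t=1s outcome=F: state=CLOSED
  event#3 t=2s outcome=F: state=CLOSED
  event#4 t=5s outcome=F: state=CLOSED
  event#5 t=7s outcome=F: state=OPEN
  event#6 t=9s outcome=F: state=OPEN
  event#7 t=11s outcome=F: state=OPEN
  event#8 t=12s outcome=F: state=OPEN
  event#9 t=14s outcome=F: state=OPEN
  event#10 t=16s outcome=F: state=OPEN
  event#11 t=19s outcome=S: state=OPEN

Answer: CCCCOOOOOOO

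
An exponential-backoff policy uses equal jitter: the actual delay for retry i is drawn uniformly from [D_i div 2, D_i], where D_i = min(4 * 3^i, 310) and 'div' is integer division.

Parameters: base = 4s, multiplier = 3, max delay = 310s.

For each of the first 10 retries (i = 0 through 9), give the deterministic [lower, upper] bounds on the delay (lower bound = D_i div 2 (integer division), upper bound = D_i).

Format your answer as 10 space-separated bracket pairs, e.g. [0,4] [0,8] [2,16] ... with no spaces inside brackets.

Computing bounds per retry:
  i=0: D_i=min(4*3^0,310)=4, bounds=[2,4]
  i=1: D_i=min(4*3^1,310)=12, bounds=[6,12]
  i=2: D_i=min(4*3^2,310)=36, bounds=[18,36]
  i=3: D_i=min(4*3^3,310)=108, bounds=[54,108]
  i=4: D_i=min(4*3^4,310)=310, bounds=[155,310]
  i=5: D_i=min(4*3^5,310)=310, bounds=[155,310]
  i=6: D_i=min(4*3^6,310)=310, bounds=[155,310]
  i=7: D_i=min(4*3^7,310)=310, bounds=[155,310]
  i=8: D_i=min(4*3^8,310)=310, bounds=[155,310]
  i=9: D_i=min(4*3^9,310)=310, bounds=[155,310]

Answer: [2,4] [6,12] [18,36] [54,108] [155,310] [155,310] [155,310] [155,310] [155,310] [155,310]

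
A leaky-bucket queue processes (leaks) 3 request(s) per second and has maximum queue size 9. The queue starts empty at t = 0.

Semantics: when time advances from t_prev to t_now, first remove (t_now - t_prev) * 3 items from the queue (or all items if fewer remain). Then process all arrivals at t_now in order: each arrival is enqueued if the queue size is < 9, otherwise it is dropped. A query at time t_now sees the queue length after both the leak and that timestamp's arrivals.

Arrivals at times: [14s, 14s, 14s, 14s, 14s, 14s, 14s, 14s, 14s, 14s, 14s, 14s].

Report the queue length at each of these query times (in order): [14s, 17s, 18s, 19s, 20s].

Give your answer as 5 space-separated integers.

Queue lengths at query times:
  query t=14s: backlog = 9
  query t=17s: backlog = 0
  query t=18s: backlog = 0
  query t=19s: backlog = 0
  query t=20s: backlog = 0

Answer: 9 0 0 0 0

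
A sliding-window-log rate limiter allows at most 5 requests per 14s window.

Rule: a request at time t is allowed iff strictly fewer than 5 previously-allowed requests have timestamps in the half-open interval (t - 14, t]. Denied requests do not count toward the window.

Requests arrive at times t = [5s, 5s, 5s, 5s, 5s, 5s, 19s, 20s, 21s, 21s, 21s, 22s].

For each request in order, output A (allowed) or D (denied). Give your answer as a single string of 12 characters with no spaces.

Answer: AAAAADAAAAAD

Derivation:
Tracking allowed requests in the window:
  req#1 t=5s: ALLOW
  req#2 t=5s: ALLOW
  req#3 t=5s: ALLOW
  req#4 t=5s: ALLOW
  req#5 t=5s: ALLOW
  req#6 t=5s: DENY
  req#7 t=19s: ALLOW
  req#8 t=20s: ALLOW
  req#9 t=21s: ALLOW
  req#10 t=21s: ALLOW
  req#11 t=21s: ALLOW
  req#12 t=22s: DENY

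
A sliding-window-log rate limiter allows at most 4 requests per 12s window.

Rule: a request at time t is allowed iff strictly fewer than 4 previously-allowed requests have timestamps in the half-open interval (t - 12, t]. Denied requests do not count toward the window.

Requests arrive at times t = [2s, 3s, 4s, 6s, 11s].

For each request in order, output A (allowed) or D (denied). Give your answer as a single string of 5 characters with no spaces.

Tracking allowed requests in the window:
  req#1 t=2s: ALLOW
  req#2 t=3s: ALLOW
  req#3 t=4s: ALLOW
  req#4 t=6s: ALLOW
  req#5 t=11s: DENY

Answer: AAAAD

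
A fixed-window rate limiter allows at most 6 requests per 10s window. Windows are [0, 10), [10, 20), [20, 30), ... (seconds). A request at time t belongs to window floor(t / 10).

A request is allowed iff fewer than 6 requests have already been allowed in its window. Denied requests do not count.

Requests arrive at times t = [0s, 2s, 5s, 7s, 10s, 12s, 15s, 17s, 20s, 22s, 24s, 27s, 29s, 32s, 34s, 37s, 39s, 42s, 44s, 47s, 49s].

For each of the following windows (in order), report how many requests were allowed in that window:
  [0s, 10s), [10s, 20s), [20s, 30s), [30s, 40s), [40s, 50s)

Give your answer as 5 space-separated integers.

Answer: 4 4 5 4 4

Derivation:
Processing requests:
  req#1 t=0s (window 0): ALLOW
  req#2 t=2s (window 0): ALLOW
  req#3 t=5s (window 0): ALLOW
  req#4 t=7s (window 0): ALLOW
  req#5 t=10s (window 1): ALLOW
  req#6 t=12s (window 1): ALLOW
  req#7 t=15s (window 1): ALLOW
  req#8 t=17s (window 1): ALLOW
  req#9 t=20s (window 2): ALLOW
  req#10 t=22s (window 2): ALLOW
  req#11 t=24s (window 2): ALLOW
  req#12 t=27s (window 2): ALLOW
  req#13 t=29s (window 2): ALLOW
  req#14 t=32s (window 3): ALLOW
  req#15 t=34s (window 3): ALLOW
  req#16 t=37s (window 3): ALLOW
  req#17 t=39s (window 3): ALLOW
  req#18 t=42s (window 4): ALLOW
  req#19 t=44s (window 4): ALLOW
  req#20 t=47s (window 4): ALLOW
  req#21 t=49s (window 4): ALLOW

Allowed counts by window: 4 4 5 4 4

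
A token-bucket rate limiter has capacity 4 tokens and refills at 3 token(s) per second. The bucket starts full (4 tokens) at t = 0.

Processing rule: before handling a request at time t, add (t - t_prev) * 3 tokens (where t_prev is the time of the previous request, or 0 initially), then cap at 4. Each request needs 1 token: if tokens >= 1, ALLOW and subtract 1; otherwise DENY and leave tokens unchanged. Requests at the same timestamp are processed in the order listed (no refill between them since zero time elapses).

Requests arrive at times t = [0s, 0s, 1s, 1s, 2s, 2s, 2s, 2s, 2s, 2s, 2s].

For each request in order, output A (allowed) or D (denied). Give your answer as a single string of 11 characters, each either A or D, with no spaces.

Simulating step by step:
  req#1 t=0s: ALLOW
  req#2 t=0s: ALLOW
  req#3 t=1s: ALLOW
  req#4 t=1s: ALLOW
  req#5 t=2s: ALLOW
  req#6 t=2s: ALLOW
  req#7 t=2s: ALLOW
  req#8 t=2s: ALLOW
  req#9 t=2s: DENY
  req#10 t=2s: DENY
  req#11 t=2s: DENY

Answer: AAAAAAAADDD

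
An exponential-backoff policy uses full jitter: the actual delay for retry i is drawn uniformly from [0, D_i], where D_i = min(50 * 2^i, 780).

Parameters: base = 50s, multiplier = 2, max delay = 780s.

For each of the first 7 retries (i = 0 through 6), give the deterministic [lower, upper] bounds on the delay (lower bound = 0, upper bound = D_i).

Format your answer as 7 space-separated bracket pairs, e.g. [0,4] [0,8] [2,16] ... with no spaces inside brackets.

Computing bounds per retry:
  i=0: D_i=min(50*2^0,780)=50, bounds=[0,50]
  i=1: D_i=min(50*2^1,780)=100, bounds=[0,100]
  i=2: D_i=min(50*2^2,780)=200, bounds=[0,200]
  i=3: D_i=min(50*2^3,780)=400, bounds=[0,400]
  i=4: D_i=min(50*2^4,780)=780, bounds=[0,780]
  i=5: D_i=min(50*2^5,780)=780, bounds=[0,780]
  i=6: D_i=min(50*2^6,780)=780, bounds=[0,780]

Answer: [0,50] [0,100] [0,200] [0,400] [0,780] [0,780] [0,780]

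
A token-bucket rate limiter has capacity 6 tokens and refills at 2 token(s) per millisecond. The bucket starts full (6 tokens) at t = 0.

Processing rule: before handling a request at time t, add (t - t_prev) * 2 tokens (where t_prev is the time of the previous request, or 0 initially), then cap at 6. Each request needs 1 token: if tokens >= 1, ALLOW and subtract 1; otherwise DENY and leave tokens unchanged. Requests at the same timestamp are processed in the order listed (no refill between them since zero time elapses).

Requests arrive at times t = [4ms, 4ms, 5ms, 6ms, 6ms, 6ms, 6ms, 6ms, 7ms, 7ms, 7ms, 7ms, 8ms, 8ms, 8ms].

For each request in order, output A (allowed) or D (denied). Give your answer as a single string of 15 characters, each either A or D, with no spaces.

Simulating step by step:
  req#1 t=4ms: ALLOW
  req#2 t=4ms: ALLOW
  req#3 t=5ms: ALLOW
  req#4 t=6ms: ALLOW
  req#5 t=6ms: ALLOW
  req#6 t=6ms: ALLOW
  req#7 t=6ms: ALLOW
  req#8 t=6ms: ALLOW
  req#9 t=7ms: ALLOW
  req#10 t=7ms: ALLOW
  req#11 t=7ms: ALLOW
  req#12 t=7ms: DENY
  req#13 t=8ms: ALLOW
  req#14 t=8ms: ALLOW
  req#15 t=8ms: DENY

Answer: AAAAAAAAAAADAAD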